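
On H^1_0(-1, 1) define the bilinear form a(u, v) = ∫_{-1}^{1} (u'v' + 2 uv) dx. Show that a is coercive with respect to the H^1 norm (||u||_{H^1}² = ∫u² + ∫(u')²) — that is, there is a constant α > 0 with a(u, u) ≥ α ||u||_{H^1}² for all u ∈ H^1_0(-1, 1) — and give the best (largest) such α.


α = 1

Coercivity of a(·,·) on H^1_0(-1, 1) means a(u, u) ≥ α ||u||_{H^1}² for every u ∈ H^1_0.
The interval has length L = 2, and Poincaré/coercivity depend only on L. Here a(u, u) = ∫(u')² + (2)·∫u².
Here c = 2 ≥ 1, so a(u,u) = ∫(u')² + c∫u² ≥ ∫(u')² + ∫u² = ||u||_{H^1}², i.e. α = 1 works. No larger α is possible: a(u,u) ≥ α||u||_{H^1}² means (1−α)∫(u')² ≥ (α−c)∫u², and for the modes u_n = sin(nπ(x−x₀)/L) (x₀ the left endpoint) one has ∫u_n²/∫(u_n')² = (L/(nπ))² → 0, so a(u_n,u_n)/||u_n||_{H^1}² → 1. Hence the optimal constant is α = 1.
Therefore α = 1.


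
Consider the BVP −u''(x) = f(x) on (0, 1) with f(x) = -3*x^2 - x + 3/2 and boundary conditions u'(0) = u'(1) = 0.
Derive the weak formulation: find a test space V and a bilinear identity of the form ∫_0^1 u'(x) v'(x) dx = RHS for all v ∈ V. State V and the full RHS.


V = H^1(0, 1) (no boundary constraint on v; u is determined up to an additive constant); weak form: ∫_0^1 u'v' dx = ∫_0^1 (-3*x^2 - x + 3/2) v dx for all v ∈ V.

Multiply both sides by a test function v and integrate from 0 to 1:
  ∫_0^1 −u''(x) v(x) dx = ∫_0^1 f(x) v(x) dx.
Integrate the LHS by parts once:
  ∫_0^1 −u'' v dx = −[u'(x) v(x)]_0^1 + ∫_0^1 u'(x) v'(x) dx.
Thus ∫_0^1 u'(x) v'(x) dx = ∫_0^1 f(x) v(x) dx + [u'(x) v(x)]_0^1.
Choose V so that boundary terms are either known or forced to vanish.
u has homogeneous Neumann: u'(0) = u'(1) = 0. So [u' v]_0^1 = 0·v(1) − 0·v(0) = 0 for any v; take V = H^1(0, 1).
Weak formulation: find u (satisfying any essential BC) such that ∫_0^1 u'(x) v'(x) dx = ∫_0^1 f v dx for all v ∈ V (homogeneous Neumann, so boundary terms vanish).
Substituting f(x) = -3*x^2 - x + 3/2, the right-hand side is ∫_0^1 (-3*x^2 - x + 3/2) v dx.
Compatibility check (pure Neumann): taking v ≡ 1 ∈ V gives 0 = ∫_0^1 f dx + (0) − (0), i.e. ∫_0^1 f dx must equal u'(0) − u'(1) = 0. Indeed ∫_0^1 (-3*x^2 - x + 3/2) dx = 0, so the data are compatible. The solution is then unique only up to an additive constant (fix it e.g. by requiring ∫_0^1 u dx = 0).


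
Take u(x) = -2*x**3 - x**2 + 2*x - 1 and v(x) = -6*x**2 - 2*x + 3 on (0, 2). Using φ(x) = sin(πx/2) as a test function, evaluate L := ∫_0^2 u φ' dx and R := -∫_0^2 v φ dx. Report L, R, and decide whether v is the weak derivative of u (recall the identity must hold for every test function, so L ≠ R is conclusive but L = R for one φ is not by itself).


LHS = -192/π^3 + 48/π, RHS = -192/π^3 + 44/π. No, v is not the weak derivative of u.

u(x) = -2*x**3 - x**2 + 2*x - 1, classical derivative u'(x) = -6*x**2 - 2*x + 2.
φ(x) = sin(πx/2), so φ'(x) = π*cos(π*x/2)/2.
Note φ(0) = φ(2) = 0, so the boundary term u·φ vanishes.
LHS = ∫_0^2 u(x) φ'(x) dx = ∫_0^2 (-π*x^3*cos(π*x/2) - π*x^2*cos(π*x/2)/2 + π*x*cos(π*x/2) - π*cos(π*x/2)/2) dx. Term by term:
  ∫_0^2 -π*cos(π*x/2)/2 dx = 0;  ∫_0^2 π*x*cos(π*x/2) dx = -8/π;  ∫_0^2 -π*x^3*cos(π*x/2) dx = -192/π^3 + 48/π;
  ∫_0^2 -π*x^2*cos(π*x/2)/2 dx = 8/π.
Sum: 0 − 8/π + -192/π^3 + 48/π + 8/π = -192/π^3 + 48/π.
So LHS = -192/π^3 + 48/π.
∫_0^2 v(x) φ(x) dx = ∫_0^2 (-6*x^2*sin(π*x/2) - 2*x*sin(π*x/2) + 3*sin(π*x/2)) dx. Term by term:
  ∫_0^2 3*sin(π*x/2) dx = 12/π;  ∫_0^2 -6*x^2*sin(π*x/2) dx = -48/π + 192/π^3;  ∫_0^2 -2*x*sin(π*x/2) dx = -8/π.
Sum: 12/π + -48/π + 192/π^3 − 8/π = -44/π + 192/π^3.
So RHS = -∫_0^2 v(x) φ(x) dx = -192/π^3 + 44/π.
LHS − RHS = 4/π ≠ 0, so the identity fails.
(For a valid weak derivative the identity must hold for EVERY test function, in particular this one. The failure shows v is NOT the weak derivative of u.)
Correct weak derivative would be u'(x) = -6*x**2 - 2*x + 2.


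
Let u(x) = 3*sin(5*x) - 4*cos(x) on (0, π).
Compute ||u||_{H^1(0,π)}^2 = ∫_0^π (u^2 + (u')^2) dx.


||u||_{H^1(0,π)}^2 = 133*π

u'(x) = 4*sin(x) + 15*cos(5*x).
Expand u² and (u')² and integrate term by term on (0, π), using: for integers n ≥ 1, ∫_0^π sin²(nx) dx = ∫_0^π cos²(nx) dx = π/2; for n ≠ n', ∫_0^π sin(nx)sin(n'x) dx = ∫_0^π cos(nx)cos(n'x) dx = 0; and by product-to-sum, ∫_0^π sin(nx)cos(n'x) dx = ½∫_0^π [sin((n+n')x) + sin((n−n')x)] dx, which is 0 when n+n' is even and 2n/(n²−n'²) when n+n' is odd (it need not vanish on (0, π)).
  u² squared terms: (-4)²·∫cos(x)² dx = 16·π/2 = 8*π;  (3)²·∫sin(5x)² dx = 9·π/2 = 9*π/2.
  u² cross terms: 2·(-4)·(3)·∫cos(x)·sin(5x) dx = -24·(0) = 0.
  So ∫_0^π u² dx = 8*π + 9*π/2 + 0 = 25*π/2.
  (u')² squared terms: (4)²·∫sin(x)² dx = 16·π/2 = 8*π;  (15)²·∫cos(5x)² dx = 225·π/2 = 225*π/2.
  (u')² cross terms: 2·(4)·(15)·∫sin(x)·cos(5x) dx = 120·(0) = 0.
  So ∫_0^π (u')² dx = 8*π + 225*π/2 + 0 = 241*π/2.
||u||_{H^1}^2 = (25*π/2) + (241*π/2) = 133*π.


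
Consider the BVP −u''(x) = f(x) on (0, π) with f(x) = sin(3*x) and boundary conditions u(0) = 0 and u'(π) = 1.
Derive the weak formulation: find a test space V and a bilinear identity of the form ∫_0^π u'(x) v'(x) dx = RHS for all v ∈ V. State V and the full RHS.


V = {v ∈ H^1(0, π) : v(0) = 0} (test functions vanish at x = 0 where u is specified); weak form: ∫_0^π u'v' dx = ∫_0^π (sin(3*x)) v dx + v(π) for all v ∈ V.

Multiply both sides by a test function v and integrate from 0 to π:
  ∫_0^π −u''(x) v(x) dx = ∫_0^π f(x) v(x) dx.
Integrate the LHS by parts once:
  ∫_0^π −u'' v dx = −[u'(x) v(x)]_0^π + ∫_0^π u'(x) v'(x) dx.
Thus ∫_0^π u'(x) v'(x) dx = ∫_0^π f(x) v(x) dx + [u'(x) v(x)]_0^π.
Choose V so that boundary terms are either known or forced to vanish.
Mixed BC: u(0) = 0 (Dirichlet) and u'(π) = 1 (Neumann). Define V = {v ∈ H^1(0, π) : v(0) = 0}. Then [u' v]_0^π = u'(π)·v(π) − u'(0)·0 = v(π).
Weak formulation: find u (satisfying any essential BC) such that ∫_0^π u'(x) v'(x) dx = ∫_0^π f v dx + v(π) for all v ∈ V (Dirichlet at 0 absorbed into V; Neumann datum at x = π contributes the boundary term).
Substituting f(x) = sin(3*x), the right-hand side is ∫_0^π (sin(3*x)) v dx + v(π).


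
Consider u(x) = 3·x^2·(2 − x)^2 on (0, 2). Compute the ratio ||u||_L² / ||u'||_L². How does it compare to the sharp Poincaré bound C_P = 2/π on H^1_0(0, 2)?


||u||_L² / ||u'||_L² = sqrt(3)/3 < C_P = 2/π.

u(x) = 3·x^2·(2 − x)^2, so u'(x) = 12*x*(x - 2)*(x - 1).
u(x) = 3·x^2·(2 − x)^2 vanishes at x = 0 and x = 2, so u ∈ H^1_0(0, 2). Differentiate via the product rule and integrate the resulting polynomials term by term.
  ∫_0^2 u² dx = ∫_0^2 (9*x^8 - 72*x^7 + 216*x^6 - 288*x^5 + 144*x^4) dx. Term by term:
    ∫_0^2 9*x^8 dx = 512;  ∫_0^2 -72*x^7 dx = -2304;  ∫_0^2 216*x^6 dx = 27648/7;
    ∫_0^2 -288*x^5 dx = -3072;  ∫_0^2 144*x^4 dx = 4608/5.
  Sum: 512 − 2304 + 27648/7 − 3072 + 4608/5 = 256/35.
  ∫_0^2 (u')² dx = ∫_0^2 (144*x^6 - 864*x^5 + 1872*x^4 - 1728*x^3 + 576*x^2) dx. Term by term:
    ∫_0^2 144*x^6 dx = 18432/7;  ∫_0^2 -864*x^5 dx = -9216;  ∫_0^2 1872*x^4 dx = 59904/5;
    ∫_0^2 -1728*x^3 dx = -6912;  ∫_0^2 576*x^2 dx = 1536.
  Sum: 18432/7 − 9216 + 59904/5 − 6912 + 1536 = 768/35.
∫_0^2 u² dx = 256/35, so ||u||_L² = 16*sqrt(35)/35.
∫_0^2 (u')² dx = 768/35, so ||u'||_L² = 16*sqrt(105)/35.
Ratio ||u||_L² / ||u'||_L² = sqrt(3)/3.
Sharp Poincaré constant on H^1_0(0, 2) is C_P = L/π = 2/π, achieved by sin(π/2·x).
A polynomial bump cannot attain the sharp Poincaré constant (only the first sine eigenfunction does), so the ratio is strictly less than C_P, consistent with ||u||_L² ≤ C_P ||u'||_L².


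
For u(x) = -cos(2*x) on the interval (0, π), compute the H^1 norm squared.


||u||_{H^1(0,π)}^2 = 5*π/2

u'(x) = 2*sin(2*x).
Expand u² and (u')² and integrate term by term on (0, π), using: for integers n ≥ 1, ∫_0^π sin²(nx) dx = ∫_0^π cos²(nx) dx = π/2; for n ≠ n', ∫_0^π sin(nx)sin(n'x) dx = ∫_0^π cos(nx)cos(n'x) dx = 0; and by product-to-sum, ∫_0^π sin(nx)cos(n'x) dx = ½∫_0^π [sin((n+n')x) + sin((n−n')x)] dx, which is 0 when n+n' is even and 2n/(n²−n'²) when n+n' is odd (it need not vanish on (0, π)).
  u² squared terms: (-1)²·∫cos(2x)² dx = 1·π/2 = π/2.
  So ∫_0^π u² dx = π/2.
  (u')² squared terms: (2)²·∫sin(2x)² dx = 4·π/2 = 2*π.
  So ∫_0^π (u')² dx = 2*π.
||u||_{H^1}^2 = (π/2) + (2*π) = 5*π/2.


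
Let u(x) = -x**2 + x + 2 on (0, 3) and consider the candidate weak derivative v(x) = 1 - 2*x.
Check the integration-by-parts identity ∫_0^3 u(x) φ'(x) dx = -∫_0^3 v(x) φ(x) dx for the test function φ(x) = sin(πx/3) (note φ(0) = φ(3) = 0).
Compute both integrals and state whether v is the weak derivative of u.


LHS = 12/π, RHS = 12/π. Yes, v = u' weakly.

u(x) = -x**2 + x + 2, classical derivative u'(x) = 1 - 2*x.
φ(x) = sin(πx/3), so φ'(x) = π*cos(π*x/3)/3.
Note φ(0) = φ(3) = 0, so the boundary term u·φ vanishes.
LHS = ∫_0^3 u(x) φ'(x) dx = ∫_0^3 (-π*x^2*cos(π*x/3)/3 + π*x*cos(π*x/3)/3 + 2*π*cos(π*x/3)/3) dx. Term by term:
  ∫_0^3 2*π*cos(π*x/3)/3 dx = 0;  ∫_0^3 -π*x^2*cos(π*x/3)/3 dx = 18/π;  ∫_0^3 π*x*cos(π*x/3)/3 dx = -6/π.
Sum: 0 + 18/π − 6/π = 12/π.
So LHS = 12/π.
∫_0^3 v(x) φ(x) dx = ∫_0^3 (-2*x*sin(π*x/3) + sin(π*x/3)) dx. Term by term:
  ∫_0^3 -2*x*sin(π*x/3) dx = -18/π;  ∫_0^3 sin(π*x/3) dx = 6/π.
Sum: -18/π + 6/π = -12/π.
So RHS = -∫_0^3 v(x) φ(x) dx = 12/π.
LHS = RHS, so the identity holds for this test φ.
Moreover u is smooth here and v(x) = u'(x) = 1 - 2*x pointwise, so the identity holds for every test function. Hence v is the weak derivative of u.


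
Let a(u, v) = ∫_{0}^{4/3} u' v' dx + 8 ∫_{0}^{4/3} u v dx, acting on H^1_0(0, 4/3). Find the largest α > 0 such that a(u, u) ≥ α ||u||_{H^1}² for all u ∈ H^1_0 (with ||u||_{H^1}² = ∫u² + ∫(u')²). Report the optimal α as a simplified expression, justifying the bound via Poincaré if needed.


α = 1

Coercivity of a(·,·) on H^1_0(0, 4/3) means a(u, u) ≥ α ||u||_{H^1}² for every u ∈ H^1_0.
The interval has length L = 4/3, and Poincaré/coercivity depend only on L. Here a(u, u) = ∫(u')² + (8)·∫u².
Here c = 8 ≥ 1, so a(u,u) = ∫(u')² + c∫u² ≥ ∫(u')² + ∫u² = ||u||_{H^1}², i.e. α = 1 works. No larger α is possible: a(u,u) ≥ α||u||_{H^1}² means (1−α)∫(u')² ≥ (α−c)∫u², and for the modes u_n = sin(nπ(x−x₀)/L) (x₀ the left endpoint) one has ∫u_n²/∫(u_n')² = (L/(nπ))² → 0, so a(u_n,u_n)/||u_n||_{H^1}² → 1. Hence the optimal constant is α = 1.
Therefore α = 1.


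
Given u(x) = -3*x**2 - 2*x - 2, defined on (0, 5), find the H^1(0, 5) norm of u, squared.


||u||_{H^1}^2 = 30320/3

The H^1 norm (squared) on an interval (0, L) is
  ||u||_{H^1}^2 = ∫_0^L u(x)^2 dx + ∫_0^L u'(x)^2 dx.
Compute u'(x) = -6*x - 2.
Then u(x)^2 = 9*x**4 + 12*x**3 + 16*x**2 + 8*x + 4 and u'(x)^2 = 36*x**2 + 24*x + 4.
Integrate each monomial from 0 to 5 using ∫_0^5 c·x^n dx = c·5^(n+1)/(n+1):
  ∫_0^5 u(x)^2 dx = ∫_0^5 (9*x^4 + 12*x^3 + 16*x^2 + 8*x + 4) dx. Term by term:
    ∫_0^5 9*x^4 dx = 5625;  ∫_0^5 12*x^3 dx = 1875;  ∫_0^5 16*x^2 dx = 2000/3;
    ∫_0^5 8*x dx = 100;  ∫_0^5 4 dx = 20.
  Sum: 5625 + 1875 + 2000/3 + 100 + 20 = 24860/3.
  ∫_0^5 u'(x)^2 dx = ∫_0^5 (36*x^2 + 24*x + 4) dx. Term by term:
    ∫_0^5 36*x^2 dx = 1500;  ∫_0^5 24*x dx = 300;  ∫_0^5 4 dx = 20.
  Sum: 1500 + 300 + 20 = 1820.
Adding: ||u||_{H^1}^2 = 24860/3 + 1820 = 30320/3.


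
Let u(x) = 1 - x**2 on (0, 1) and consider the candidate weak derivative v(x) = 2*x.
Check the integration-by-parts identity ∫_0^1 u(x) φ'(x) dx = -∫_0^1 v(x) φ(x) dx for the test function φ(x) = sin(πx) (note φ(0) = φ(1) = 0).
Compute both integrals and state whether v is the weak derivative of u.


LHS = 2/π, RHS = -2/π. No, v is not the weak derivative of u.

u(x) = 1 - x**2, classical derivative u'(x) = -2*x.
φ(x) = sin(πx), so φ'(x) = π*cos(π*x).
Note φ(0) = φ(1) = 0, so the boundary term u·φ vanishes.
LHS = ∫_0^1 u(x) φ'(x) dx = ∫_0^1 (-π*x^2*cos(π*x) + π*cos(π*x)) dx. Term by term:
  ∫_0^1 π*cos(π*x) dx = 0;  ∫_0^1 -π*x^2*cos(π*x) dx = 2/π.
Sum: 0 + 2/π = 2/π.
So LHS = 2/π.
∫_0^1 v(x) φ(x) dx = ∫_0^1 (2*x*sin(π*x)) dx. Term by term:
  ∫_0^1 2*x*sin(π*x) dx = 2/π.
So RHS = -∫_0^1 v(x) φ(x) dx = -2/π.
LHS − RHS = 4/π ≠ 0, so the identity fails.
(For a valid weak derivative the identity must hold for EVERY test function, in particular this one. The failure shows v is NOT the weak derivative of u.)
Correct weak derivative would be u'(x) = -2*x.


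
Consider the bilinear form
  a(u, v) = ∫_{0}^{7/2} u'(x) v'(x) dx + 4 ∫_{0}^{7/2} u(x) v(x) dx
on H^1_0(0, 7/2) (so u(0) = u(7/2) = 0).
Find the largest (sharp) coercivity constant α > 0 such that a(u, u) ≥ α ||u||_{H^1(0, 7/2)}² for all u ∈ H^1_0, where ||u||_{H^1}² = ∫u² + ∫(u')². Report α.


α = 1

Coercivity of a(·,·) on H^1_0(0, 7/2) means a(u, u) ≥ α ||u||_{H^1}² for every u ∈ H^1_0.
The interval has length L = 7/2, and Poincaré/coercivity depend only on L. Here a(u, u) = ∫(u')² + (4)·∫u².
Here c = 4 ≥ 1, so a(u,u) = ∫(u')² + c∫u² ≥ ∫(u')² + ∫u² = ||u||_{H^1}², i.e. α = 1 works. No larger α is possible: a(u,u) ≥ α||u||_{H^1}² means (1−α)∫(u')² ≥ (α−c)∫u², and for the modes u_n = sin(nπ(x−x₀)/L) (x₀ the left endpoint) one has ∫u_n²/∫(u_n')² = (L/(nπ))² → 0, so a(u_n,u_n)/||u_n||_{H^1}² → 1. Hence the optimal constant is α = 1.
Therefore α = 1.


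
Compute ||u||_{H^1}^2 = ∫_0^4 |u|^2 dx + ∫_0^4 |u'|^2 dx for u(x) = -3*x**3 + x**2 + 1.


||u||_{H^1}^2 = 1092236/35

The H^1 norm (squared) on an interval (0, L) is
  ||u||_{H^1}^2 = ∫_0^L u(x)^2 dx + ∫_0^L u'(x)^2 dx.
Compute u'(x) = -9*x**2 + 2*x.
Then u(x)^2 = 9*x**6 - 6*x**5 + x**4 - 6*x**3 + 2*x**2 + 1 and u'(x)^2 = 81*x**4 - 36*x**3 + 4*x**2.
Integrate each monomial from 0 to 4 using ∫_0^4 c·x^n dx = c·4^(n+1)/(n+1):
  ∫_0^4 u(x)^2 dx = ∫_0^4 (9*x^6 - 6*x^5 + x^4 - 6*x^3 + 2*x^2 + 1) dx. Term by term:
    ∫_0^4 9*x^6 dx = 147456/7;  ∫_0^4 -6*x^5 dx = -4096;  ∫_0^4 x^4 dx = 1024/5;
    ∫_0^4 -6*x^3 dx = -384;  ∫_0^4 2*x^2 dx = 128/3;  ∫_0^4 1 dx = 4.
  Sum: 147456/7 − 4096 + 1024/5 − 384 + 128/3 + 4 = 1767844/105.
  ∫_0^4 u'(x)^2 dx = ∫_0^4 (81*x^4 - 36*x^3 + 4*x^2) dx. Term by term:
    ∫_0^4 81*x^4 dx = 82944/5;  ∫_0^4 -36*x^3 dx = -2304;  ∫_0^4 4*x^2 dx = 256/3.
  Sum: 82944/5 − 2304 + 256/3 = 215552/15.
Adding: ||u||_{H^1}^2 = 1767844/105 + 215552/15 = 1092236/35.


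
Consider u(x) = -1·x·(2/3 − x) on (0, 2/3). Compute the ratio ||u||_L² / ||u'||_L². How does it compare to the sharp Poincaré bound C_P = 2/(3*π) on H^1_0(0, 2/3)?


||u||_L² / ||u'||_L² = sqrt(10)/15 < C_P = 2/(3*π).

u(x) = -1·x·(2/3 − x), so u'(x) = 2*x - 2/3.
u(x) = -1·x·(2/3 − x) vanishes at x = 0 and x = 2/3, so u ∈ H^1_0(0, 2/3). Differentiate via the product rule and integrate the resulting polynomials term by term.
  ∫_0^2/3 u² dx = ∫_0^2/3 (x^4 - 4*x^3/3 + 4*x^2/9) dx. Term by term:
    ∫_0^2/3 x^4 dx = 32/1215;  ∫_0^2/3 -4*x^3/3 dx = -16/243;  ∫_0^2/3 4*x^2/9 dx = 32/729.
  Sum: 32/1215 − 16/243 + 32/729 = 16/3645.
  ∫_0^2/3 (u')² dx = ∫_0^2/3 (4*x^2 - 8*x/3 + 4/9) dx. Term by term:
    ∫_0^2/3 4*x^2 dx = 32/81;  ∫_0^2/3 -8*x/3 dx = -16/27;  ∫_0^2/3 4/9 dx = 8/27.
  Sum: 32/81 − 16/27 + 8/27 = 8/81.
∫_0^2/3 u² dx = 16/3645, so ||u||_L² = 4*sqrt(5)/135.
∫_0^2/3 (u')² dx = 8/81, so ||u'||_L² = 2*sqrt(2)/9.
Ratio ||u||_L² / ||u'||_L² = sqrt(10)/15.
Sharp Poincaré constant on H^1_0(0, 2/3) is C_P = L/π = 2/(3*π), achieved by sin(3*π/2·x).
A polynomial bump cannot attain the sharp Poincaré constant (only the first sine eigenfunction does), so the ratio is strictly less than C_P, consistent with ||u||_L² ≤ C_P ||u'||_L².


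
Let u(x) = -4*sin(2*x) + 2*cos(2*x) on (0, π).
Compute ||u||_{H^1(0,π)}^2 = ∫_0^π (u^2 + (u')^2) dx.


||u||_{H^1(0,π)}^2 = 50*π

u'(x) = -4*sin(2*x) - 8*cos(2*x).
Expand u² and (u')² and integrate term by term on (0, π), using: for integers n ≥ 1, ∫_0^π sin²(nx) dx = ∫_0^π cos²(nx) dx = π/2; for n ≠ n', ∫_0^π sin(nx)sin(n'x) dx = ∫_0^π cos(nx)cos(n'x) dx = 0; and by product-to-sum, ∫_0^π sin(nx)cos(n'x) dx = ½∫_0^π [sin((n+n')x) + sin((n−n')x)] dx, which is 0 when n+n' is even and 2n/(n²−n'²) when n+n' is odd (it need not vanish on (0, π)).
  u² squared terms: (-4)²·∫sin(2x)² dx = 16·π/2 = 8*π;  (2)²·∫cos(2x)² dx = 4·π/2 = 2*π.
  u² cross terms: 2·(-4)·(2)·∫sin(2x)·cos(2x) dx = -16·(0) = 0.
  So ∫_0^π u² dx = 8*π + 2*π + 0 = 10*π.
  (u')² squared terms: (-8)²·∫cos(2x)² dx = 64·π/2 = 32*π;  (-4)²·∫sin(2x)² dx = 16·π/2 = 8*π.
  (u')² cross terms: 2·(-8)·(-4)·∫cos(2x)·sin(2x) dx = 64·(0) = 0.
  So ∫_0^π (u')² dx = 32*π + 8*π + 0 = 40*π.
||u||_{H^1}^2 = (10*π) + (40*π) = 50*π.


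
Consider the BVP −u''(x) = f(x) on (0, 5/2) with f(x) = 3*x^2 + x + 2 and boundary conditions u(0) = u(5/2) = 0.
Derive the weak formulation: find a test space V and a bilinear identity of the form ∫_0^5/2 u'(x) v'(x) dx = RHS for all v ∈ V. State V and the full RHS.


V = H^1_0(0, 5/2) (so v(0) = v(5/2) = 0); weak form: ∫_0^5/2 u'v' dx = ∫_0^5/2 (3*x^2 + x + 2) v dx for all v ∈ V.

Multiply both sides by a test function v and integrate from 0 to 5/2:
  ∫_0^5/2 −u''(x) v(x) dx = ∫_0^5/2 f(x) v(x) dx.
Integrate the LHS by parts once:
  ∫_0^5/2 −u'' v dx = −[u'(x) v(x)]_0^5/2 + ∫_0^5/2 u'(x) v'(x) dx.
Thus ∫_0^5/2 u'(x) v'(x) dx = ∫_0^5/2 f(x) v(x) dx + [u'(x) v(x)]_0^5/2.
Choose V so that boundary terms are either known or forced to vanish.
u is Dirichlet: u(0) = u(5/2) = 0. Let V = H^1_0(0, 5/2); then v(0) = v(5/2) = 0, and [u' v]_0^5/2 = 0.
Weak formulation: find u (satisfying any essential BC) such that ∫_0^5/2 u'(x) v'(x) dx = ∫_0^5/2 f v dx for all v ∈ V.
Substituting f(x) = 3*x^2 + x + 2, the right-hand side is ∫_0^5/2 (3*x^2 + x + 2) v dx.


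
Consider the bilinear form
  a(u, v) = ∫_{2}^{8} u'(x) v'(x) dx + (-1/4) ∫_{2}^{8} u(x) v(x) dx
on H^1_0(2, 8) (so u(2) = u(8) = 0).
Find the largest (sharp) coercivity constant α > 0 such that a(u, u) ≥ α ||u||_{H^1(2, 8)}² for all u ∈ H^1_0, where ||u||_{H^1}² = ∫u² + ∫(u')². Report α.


α = (-9 + π^2)/(π^2 + 36)

Coercivity of a(·,·) on H^1_0(2, 8) means a(u, u) ≥ α ||u||_{H^1}² for every u ∈ H^1_0.
The interval has length L = 6, and Poincaré/coercivity depend only on L. Here a(u, u) = ∫(u')² + (-1/4)·∫u².
Here c = -1/4 < 0 with |c| < (π/L)² = π^2/36, so coercivity still holds. The condition a(u,u) ≥ α||u||_{H^1}² reads (1−α)∫(u')² ≥ (α−c)∫u². Any admissible α is ≤ 1 (rapidly oscillating u have ∫u²/∫(u')² → 0), and α = 1 would force 0 ≥ (1−c)∫u², impossible since c < 1; so 1−α > 0. By the sharp Poincaré inequality on H^1_0 of an interval of length L, ∫(u')² ≥ (π/L)²∫u² with equality for the first sine mode sin(π(x−x₀)/L) (x₀ the left endpoint), so the inequality holds for all u iff (1−α)(π/L)² ≥ α − c, i.e. α ≤ ((π/L)² + c)/((π/L)² + 1) = (1 + c(L/π)²)/(1 + (L/π)²). (Direct route, valid since c ≤ 0: Poincaré gives c∫u² ≥ c(L/π)²∫(u')², so a(u,u) ≥ (1 + c(L/π)²)∫(u')², while ||u||_{H^1}² ≤ (1 + (L/π)²)∫(u')²; dividing yields the same α.) With (π/L)² = π^2/36 and c = -1/4, the largest admissible constant is α = ((π/L)² + c)/((π/L)² + 1).
Simplifying, α = (-9 + π^2)/(π^2 + 36).


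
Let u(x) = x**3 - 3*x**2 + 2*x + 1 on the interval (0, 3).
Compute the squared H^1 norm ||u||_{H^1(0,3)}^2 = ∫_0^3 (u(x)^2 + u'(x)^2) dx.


||u||_{H^1}^2 = 4209/70

The H^1 norm (squared) on an interval (0, L) is
  ||u||_{H^1}^2 = ∫_0^L u(x)^2 dx + ∫_0^L u'(x)^2 dx.
Compute u'(x) = 3*x**2 - 6*x + 2.
Then u(x)^2 = x**6 - 6*x**5 + 13*x**4 - 10*x**3 - 2*x**2 + 4*x + 1 and u'(x)^2 = 9*x**4 - 36*x**3 + 48*x**2 - 24*x + 4.
Integrate each monomial from 0 to 3 using ∫_0^3 c·x^n dx = c·3^(n+1)/(n+1):
  ∫_0^3 u(x)^2 dx = ∫_0^3 (x^6 - 6*x^5 + 13*x^4 - 10*x^3 - 2*x^2 + 4*x + 1) dx. Term by term:
    ∫_0^3 x^6 dx = 2187/7;  ∫_0^3 -6*x^5 dx = -729;  ∫_0^3 13*x^4 dx = 3159/5;
    ∫_0^3 -10*x^3 dx = -405/2;  ∫_0^3 -2*x^2 dx = -18;  ∫_0^3 4*x dx = 18;
    ∫_0^3 1 dx = 3.
  Sum: 2187/7 − 729 + 3159/5 − 405/2 − 18 + 18 + 3 = 1101/70.
  ∫_0^3 u'(x)^2 dx = ∫_0^3 (9*x^4 - 36*x^3 + 48*x^2 - 24*x + 4) dx. Term by term:
    ∫_0^3 9*x^4 dx = 2187/5;  ∫_0^3 -36*x^3 dx = -729;  ∫_0^3 48*x^2 dx = 432;
    ∫_0^3 -24*x dx = -108;  ∫_0^3 4 dx = 12.
  Sum: 2187/5 − 729 + 432 − 108 + 12 = 222/5.
Adding: ||u||_{H^1}^2 = 1101/70 + 222/5 = 4209/70.


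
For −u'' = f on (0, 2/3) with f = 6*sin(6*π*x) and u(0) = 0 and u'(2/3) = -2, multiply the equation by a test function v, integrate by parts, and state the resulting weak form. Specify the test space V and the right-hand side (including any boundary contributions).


V = {v ∈ H^1(0, 2/3) : v(0) = 0} (test functions vanish at x = 0 where u is specified); weak form: ∫_0^2/3 u'v' dx = ∫_0^2/3 (6*sin(6*π*x)) v dx − 2·v(2/3) for all v ∈ V.

Multiply both sides by a test function v and integrate from 0 to 2/3:
  ∫_0^2/3 −u''(x) v(x) dx = ∫_0^2/3 f(x) v(x) dx.
Integrate the LHS by parts once:
  ∫_0^2/3 −u'' v dx = −[u'(x) v(x)]_0^2/3 + ∫_0^2/3 u'(x) v'(x) dx.
Thus ∫_0^2/3 u'(x) v'(x) dx = ∫_0^2/3 f(x) v(x) dx + [u'(x) v(x)]_0^2/3.
Choose V so that boundary terms are either known or forced to vanish.
Mixed BC: u(0) = 0 (Dirichlet) and u'(2/3) = -2 (Neumann). Define V = {v ∈ H^1(0, 2/3) : v(0) = 0}. Then [u' v]_0^2/3 = u'(2/3)·v(2/3) − u'(0)·0 = − 2·v(2/3).
Weak formulation: find u (satisfying any essential BC) such that ∫_0^2/3 u'(x) v'(x) dx = ∫_0^2/3 f v dx − 2·v(2/3) for all v ∈ V (Dirichlet at 0 absorbed into V; Neumann datum at x = 2/3 contributes the boundary term).
Substituting f(x) = 6*sin(6*π*x), the right-hand side is ∫_0^2/3 (6*sin(6*π*x)) v dx − 2·v(2/3).


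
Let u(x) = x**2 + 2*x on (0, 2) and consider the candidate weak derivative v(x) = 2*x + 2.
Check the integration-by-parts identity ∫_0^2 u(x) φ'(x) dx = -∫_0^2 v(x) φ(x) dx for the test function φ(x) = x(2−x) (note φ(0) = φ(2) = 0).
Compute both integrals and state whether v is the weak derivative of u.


LHS = -16/3, RHS = -16/3. Yes, v = u' weakly.

u(x) = x**2 + 2*x, classical derivative u'(x) = 2*x + 2.
φ(x) = x(2−x), so φ'(x) = 2 - 2*x.
Note φ(0) = φ(2) = 0, so the boundary term u·φ vanishes.
LHS = ∫_0^2 u(x) φ'(x) dx = ∫_0^2 (-2*x^3 - 2*x^2 + 4*x) dx. Term by term:
  ∫_0^2 -2*x^3 dx = -8;  ∫_0^2 -2*x^2 dx = -16/3;  ∫_0^2 4*x dx = 8.
Sum: -8 − 16/3 + 8 = -16/3.
So LHS = -16/3.
∫_0^2 v(x) φ(x) dx = ∫_0^2 (-2*x^3 + 2*x^2 + 4*x) dx. Term by term:
  ∫_0^2 -2*x^3 dx = -8;  ∫_0^2 2*x^2 dx = 16/3;  ∫_0^2 4*x dx = 8.
Sum: -8 + 16/3 + 8 = 16/3.
So RHS = -∫_0^2 v(x) φ(x) dx = -16/3.
LHS = RHS, so the identity holds for this test φ.
Moreover u is smooth here and v(x) = u'(x) = 2*x + 2 pointwise, so the identity holds for every test function. Hence v is the weak derivative of u.


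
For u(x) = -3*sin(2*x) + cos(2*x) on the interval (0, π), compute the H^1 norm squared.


||u||_{H^1(0,π)}^2 = 25*π

u'(x) = -2*sin(2*x) - 6*cos(2*x).
Expand u² and (u')² and integrate term by term on (0, π), using: for integers n ≥ 1, ∫_0^π sin²(nx) dx = ∫_0^π cos²(nx) dx = π/2; for n ≠ n', ∫_0^π sin(nx)sin(n'x) dx = ∫_0^π cos(nx)cos(n'x) dx = 0; and by product-to-sum, ∫_0^π sin(nx)cos(n'x) dx = ½∫_0^π [sin((n+n')x) + sin((n−n')x)] dx, which is 0 when n+n' is even and 2n/(n²−n'²) when n+n' is odd (it need not vanish on (0, π)).
  u² squared terms: (-3)²·∫sin(2x)² dx = 9·π/2 = 9*π/2;  (1)²·∫cos(2x)² dx = 1·π/2 = π/2.
  u² cross terms: 2·(-3)·(1)·∫sin(2x)·cos(2x) dx = -6·(0) = 0.
  So ∫_0^π u² dx = 9*π/2 + π/2 + 0 = 5*π.
  (u')² squared terms: (-6)²·∫cos(2x)² dx = 36·π/2 = 18*π;  (-2)²·∫sin(2x)² dx = 4·π/2 = 2*π.
  (u')² cross terms: 2·(-6)·(-2)·∫cos(2x)·sin(2x) dx = 24·(0) = 0.
  So ∫_0^π (u')² dx = 18*π + 2*π + 0 = 20*π.
||u||_{H^1}^2 = (5*π) + (20*π) = 25*π.


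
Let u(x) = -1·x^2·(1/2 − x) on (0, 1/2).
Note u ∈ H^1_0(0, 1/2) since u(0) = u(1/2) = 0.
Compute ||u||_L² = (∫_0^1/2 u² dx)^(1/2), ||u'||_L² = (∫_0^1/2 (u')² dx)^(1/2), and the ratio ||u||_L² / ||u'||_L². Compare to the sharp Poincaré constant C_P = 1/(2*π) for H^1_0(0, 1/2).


||u||_L² / ||u'||_L² = sqrt(14)/28 < C_P = 1/(2*π).

u(x) = -1·x^2·(1/2 − x), so u'(x) = x*(3*x - 1).
u(x) = -1·x^2·(1/2 − x) vanishes at x = 0 and x = 1/2, so u ∈ H^1_0(0, 1/2). Differentiate via the product rule and integrate the resulting polynomials term by term.
  ∫_0^1/2 u² dx = ∫_0^1/2 (x^6 - x^5 + x^4/4) dx. Term by term:
    ∫_0^1/2 x^6 dx = 1/896;  ∫_0^1/2 -x^5 dx = -1/384;  ∫_0^1/2 x^4/4 dx = 1/640.
  Sum: 1/896 − 1/384 + 1/640 = 1/13440.
  ∫_0^1/2 (u')² dx = ∫_0^1/2 (9*x^4 - 6*x^3 + x^2) dx. Term by term:
    ∫_0^1/2 9*x^4 dx = 9/160;  ∫_0^1/2 -6*x^3 dx = -3/32;  ∫_0^1/2 x^2 dx = 1/24.
  Sum: 9/160 − 3/32 + 1/24 = 1/240.
∫_0^1/2 u² dx = 1/13440, so ||u||_L² = sqrt(210)/1680.
∫_0^1/2 (u')² dx = 1/240, so ||u'||_L² = sqrt(15)/60.
Ratio ||u||_L² / ||u'||_L² = sqrt(14)/28.
Sharp Poincaré constant on H^1_0(0, 1/2) is C_P = L/π = 1/(2*π), achieved by sin(2*π·x).
A polynomial bump cannot attain the sharp Poincaré constant (only the first sine eigenfunction does), so the ratio is strictly less than C_P, consistent with ||u||_L² ≤ C_P ||u'||_L².


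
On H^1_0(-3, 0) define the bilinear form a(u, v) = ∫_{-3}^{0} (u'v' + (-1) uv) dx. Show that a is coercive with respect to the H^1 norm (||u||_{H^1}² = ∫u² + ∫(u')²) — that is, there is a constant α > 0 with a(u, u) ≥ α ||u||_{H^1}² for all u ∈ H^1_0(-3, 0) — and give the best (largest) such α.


α = (-9 + π^2)/(9 + π^2)

Coercivity of a(·,·) on H^1_0(-3, 0) means a(u, u) ≥ α ||u||_{H^1}² for every u ∈ H^1_0.
The interval has length L = 3, and Poincaré/coercivity depend only on L. Here a(u, u) = ∫(u')² + (-1)·∫u².
Here c = -1 < 0 with |c| < (π/L)² = π^2/9, so coercivity still holds. The condition a(u,u) ≥ α||u||_{H^1}² reads (1−α)∫(u')² ≥ (α−c)∫u². Any admissible α is ≤ 1 (rapidly oscillating u have ∫u²/∫(u')² → 0), and α = 1 would force 0 ≥ (1−c)∫u², impossible since c < 1; so 1−α > 0. By the sharp Poincaré inequality on H^1_0 of an interval of length L, ∫(u')² ≥ (π/L)²∫u² with equality for the first sine mode sin(π(x−x₀)/L) (x₀ the left endpoint), so the inequality holds for all u iff (1−α)(π/L)² ≥ α − c, i.e. α ≤ ((π/L)² + c)/((π/L)² + 1) = (1 + c(L/π)²)/(1 + (L/π)²). (Direct route, valid since c ≤ 0: Poincaré gives c∫u² ≥ c(L/π)²∫(u')², so a(u,u) ≥ (1 + c(L/π)²)∫(u')², while ||u||_{H^1}² ≤ (1 + (L/π)²)∫(u')²; dividing yields the same α.) With (π/L)² = π^2/9 and c = -1, the largest admissible constant is α = ((π/L)² + c)/((π/L)² + 1).
Simplifying, α = (-9 + π^2)/(9 + π^2).


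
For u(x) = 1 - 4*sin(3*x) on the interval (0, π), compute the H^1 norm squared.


||u||_{H^1(0,π)}^2 = -16/3 + 81*π

u'(x) = -12*cos(3*x).
Expand u² and (u')² and integrate term by term on (0, π), using: for integers n ≥ 1, ∫_0^π sin²(nx) dx = ∫_0^π cos²(nx) dx = π/2; for n ≠ n', ∫_0^π sin(nx)sin(n'x) dx = ∫_0^π cos(nx)cos(n'x) dx = 0; and by product-to-sum, ∫_0^π sin(nx)cos(n'x) dx = ½∫_0^π [sin((n+n')x) + sin((n−n')x)] dx, which is 0 when n+n' is even and 2n/(n²−n'²) when n+n' is odd (it need not vanish on (0, π)). For the constant mode: ∫_0^π 1 dx = π, ∫_0^π cos(nx) dx = 0, ∫_0^π sin(nx) dx = (1−(−1)^n)/n.
  u² squared terms: (1)²·∫1 dx = 1·π = π;  (-4)²·∫sin(3x)² dx = 16·π/2 = 8*π.
  u² cross terms: 2·(1)·(-4)·∫1·sin(3x) dx = -8·(2/3) = -16/3.
  So ∫_0^π u² dx = π + 8*π − 16/3 = -16/3 + 9*π.
  (u')² squared terms: (-12)²·∫cos(3x)² dx = 144·π/2 = 72*π.
  So ∫_0^π (u')² dx = 72*π.
||u||_{H^1}^2 = (-16/3 + 9*π) + (72*π) = -16/3 + 81*π.


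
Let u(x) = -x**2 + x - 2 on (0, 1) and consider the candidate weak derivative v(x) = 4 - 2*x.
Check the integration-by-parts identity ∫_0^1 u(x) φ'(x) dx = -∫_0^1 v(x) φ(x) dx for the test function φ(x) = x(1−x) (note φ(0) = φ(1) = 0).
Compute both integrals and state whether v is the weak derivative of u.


LHS = 0, RHS = -1/2. No, v is not the weak derivative of u.

u(x) = -x**2 + x - 2, classical derivative u'(x) = 1 - 2*x.
φ(x) = x(1−x), so φ'(x) = 1 - 2*x.
Note φ(0) = φ(1) = 0, so the boundary term u·φ vanishes.
LHS = ∫_0^1 u(x) φ'(x) dx = ∫_0^1 (2*x^3 - 3*x^2 + 5*x - 2) dx. Term by term:
  ∫_0^1 2*x^3 dx = 1/2;  ∫_0^1 -3*x^2 dx = -1;  ∫_0^1 5*x dx = 5/2;
  ∫_0^1 -2 dx = -2.
Sum: 1/2 − 1 + 5/2 − 2 = 0.
So LHS = 0.
∫_0^1 v(x) φ(x) dx = ∫_0^1 (2*x^3 - 6*x^2 + 4*x) dx. Term by term:
  ∫_0^1 2*x^3 dx = 1/2;  ∫_0^1 -6*x^2 dx = -2;  ∫_0^1 4*x dx = 2.
Sum: 1/2 − 2 + 2 = 1/2.
So RHS = -∫_0^1 v(x) φ(x) dx = -1/2.
LHS − RHS = 1/2 ≠ 0, so the identity fails.
(For a valid weak derivative the identity must hold for EVERY test function, in particular this one. The failure shows v is NOT the weak derivative of u.)
Correct weak derivative would be u'(x) = 1 - 2*x.


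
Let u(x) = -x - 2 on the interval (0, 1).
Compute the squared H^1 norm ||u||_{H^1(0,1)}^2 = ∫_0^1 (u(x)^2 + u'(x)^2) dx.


||u||_{H^1}^2 = 22/3

The H^1 norm (squared) on an interval (0, L) is
  ||u||_{H^1}^2 = ∫_0^L u(x)^2 dx + ∫_0^L u'(x)^2 dx.
Compute u'(x) = -1.
Then u(x)^2 = x**2 + 4*x + 4 and u'(x)^2 = 1.
Integrate each monomial from 0 to 1 using ∫_0^1 c·x^n dx = c·1^(n+1)/(n+1):
  ∫_0^1 u(x)^2 dx = ∫_0^1 (x^2 + 4*x + 4) dx. Term by term:
    ∫_0^1 x^2 dx = 1/3;  ∫_0^1 4*x dx = 2;  ∫_0^1 4 dx = 4.
  Sum: 1/3 + 2 + 4 = 19/3.
  ∫_0^1 u'(x)^2 dx = ∫_0^1 (1) dx. Term by term:
    ∫_0^1 1 dx = 1.
Adding: ||u||_{H^1}^2 = 19/3 + 1 = 22/3.


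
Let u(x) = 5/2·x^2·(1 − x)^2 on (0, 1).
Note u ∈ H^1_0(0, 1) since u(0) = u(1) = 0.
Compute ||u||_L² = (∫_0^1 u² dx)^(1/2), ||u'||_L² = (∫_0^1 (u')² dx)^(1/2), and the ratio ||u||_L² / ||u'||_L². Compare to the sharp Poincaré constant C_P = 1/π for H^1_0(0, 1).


||u||_L² / ||u'||_L² = sqrt(3)/6 < C_P = 1/π.

u(x) = 5/2·x^2·(1 − x)^2, so u'(x) = 5*x*(x - 1)*(2*x - 1).
u(x) = 5/2·x^2·(1 − x)^2 vanishes at x = 0 and x = 1, so u ∈ H^1_0(0, 1). Differentiate via the product rule and integrate the resulting polynomials term by term.
  ∫_0^1 u² dx = ∫_0^1 (25*x^8/4 - 25*x^7 + 75*x^6/2 - 25*x^5 + 25*x^4/4) dx. Term by term:
    ∫_0^1 25*x^8/4 dx = 25/36;  ∫_0^1 -25*x^7 dx = -25/8;  ∫_0^1 75*x^6/2 dx = 75/14;
    ∫_0^1 -25*x^5 dx = -25/6;  ∫_0^1 25*x^4/4 dx = 5/4.
  Sum: 25/36 − 25/8 + 75/14 − 25/6 + 5/4 = 5/504.
  ∫_0^1 (u')² dx = ∫_0^1 (100*x^6 - 300*x^5 + 325*x^4 - 150*x^3 + 25*x^2) dx. Term by term:
    ∫_0^1 100*x^6 dx = 100/7;  ∫_0^1 -300*x^5 dx = -50;  ∫_0^1 325*x^4 dx = 65;
    ∫_0^1 -150*x^3 dx = -75/2;  ∫_0^1 25*x^2 dx = 25/3.
  Sum: 100/7 − 50 + 65 − 75/2 + 25/3 = 5/42.
∫_0^1 u² dx = 5/504, so ||u||_L² = sqrt(70)/84.
∫_0^1 (u')² dx = 5/42, so ||u'||_L² = sqrt(210)/42.
Ratio ||u||_L² / ||u'||_L² = sqrt(3)/6.
Sharp Poincaré constant on H^1_0(0, 1) is C_P = L/π = 1/π, achieved by sin(π·x).
A polynomial bump cannot attain the sharp Poincaré constant (only the first sine eigenfunction does), so the ratio is strictly less than C_P, consistent with ||u||_L² ≤ C_P ||u'||_L².


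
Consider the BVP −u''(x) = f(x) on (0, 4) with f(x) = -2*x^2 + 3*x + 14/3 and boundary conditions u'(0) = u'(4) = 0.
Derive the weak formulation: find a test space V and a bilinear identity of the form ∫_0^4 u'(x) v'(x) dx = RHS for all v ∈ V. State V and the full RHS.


V = H^1(0, 4) (no boundary constraint on v; u is determined up to an additive constant); weak form: ∫_0^4 u'v' dx = ∫_0^4 (-2*x^2 + 3*x + 14/3) v dx for all v ∈ V.

Multiply both sides by a test function v and integrate from 0 to 4:
  ∫_0^4 −u''(x) v(x) dx = ∫_0^4 f(x) v(x) dx.
Integrate the LHS by parts once:
  ∫_0^4 −u'' v dx = −[u'(x) v(x)]_0^4 + ∫_0^4 u'(x) v'(x) dx.
Thus ∫_0^4 u'(x) v'(x) dx = ∫_0^4 f(x) v(x) dx + [u'(x) v(x)]_0^4.
Choose V so that boundary terms are either known or forced to vanish.
u has homogeneous Neumann: u'(0) = u'(4) = 0. So [u' v]_0^4 = 0·v(4) − 0·v(0) = 0 for any v; take V = H^1(0, 4).
Weak formulation: find u (satisfying any essential BC) such that ∫_0^4 u'(x) v'(x) dx = ∫_0^4 f v dx for all v ∈ V (homogeneous Neumann, so boundary terms vanish).
Substituting f(x) = -2*x^2 + 3*x + 14/3, the right-hand side is ∫_0^4 (-2*x^2 + 3*x + 14/3) v dx.
Compatibility check (pure Neumann): taking v ≡ 1 ∈ V gives 0 = ∫_0^4 f dx + (0) − (0), i.e. ∫_0^4 f dx must equal u'(0) − u'(4) = 0. Indeed ∫_0^4 (-2*x^2 + 3*x + 14/3) dx = 0, so the data are compatible. The solution is then unique only up to an additive constant (fix it e.g. by requiring ∫_0^4 u dx = 0).


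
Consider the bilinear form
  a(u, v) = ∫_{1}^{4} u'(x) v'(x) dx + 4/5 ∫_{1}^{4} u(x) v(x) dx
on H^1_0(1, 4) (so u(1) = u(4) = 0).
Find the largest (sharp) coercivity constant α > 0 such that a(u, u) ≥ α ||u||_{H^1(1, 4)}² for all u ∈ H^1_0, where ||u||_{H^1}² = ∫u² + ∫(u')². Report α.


α = (36/5 + π^2)/(9 + π^2)

Coercivity of a(·,·) on H^1_0(1, 4) means a(u, u) ≥ α ||u||_{H^1}² for every u ∈ H^1_0.
The interval has length L = 3, and Poincaré/coercivity depend only on L. Here a(u, u) = ∫(u')² + (4/5)·∫u².
Here 0 < c = 4/5 < 1. The condition a(u,u) ≥ α||u||_{H^1}² reads (1−α)∫(u')² ≥ (α−c)∫u². Any admissible α is ≤ 1 (rapidly oscillating u have ∫u²/∫(u')² → 0), and α = 1 would force 0 ≥ (1−c)∫u², impossible since c < 1; so 1−α > 0. By the sharp Poincaré inequality on H^1_0 of an interval of length L, ∫(u')² ≥ (π/L)²∫u² with equality for the first sine mode sin(π(x−x₀)/L) (x₀ the left endpoint), so the inequality holds for all u iff (1−α)(π/L)² ≥ α − c, i.e. α ≤ ((π/L)² + c)/((π/L)² + 1) = (1 + c(L/π)²)/(1 + (L/π)²). With (π/L)² = π^2/9 and c = 4/5, the largest admissible constant is α = ((π/L)² + c)/((π/L)² + 1).
Simplifying, α = (36/5 + π^2)/(9 + π^2).


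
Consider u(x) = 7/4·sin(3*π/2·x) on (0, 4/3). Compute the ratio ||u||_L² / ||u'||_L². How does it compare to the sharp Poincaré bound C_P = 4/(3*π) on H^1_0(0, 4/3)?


||u||_L² / ||u'||_L² = 2/(3*π) < C_P = 4/(3*π).

u(x) = 7/4·sin(3*π/2·x), so u'(x) = 21*π*cos(3*π*x/2)/8.
Writing u(x) = A·sin(kπx/L) with A = 7/4 and k = 2, use ∫_0^L sin²(kπx/L) dx = L/2 and ∫_0^L cos²(kπx/L) dx = L/2.
u² = 49/16·sin²(3*π/2·x) and (u')² = 441*π^2/64·cos²(3*π/2·x), and each of sin², cos² integrates to L/2 = 2/3 over (0, 4/3).
∫_0^4/3 u² dx = 49/24, so ||u||_L² = 7*sqrt(6)/12.
∫_0^4/3 (u')² dx = 147*π^2/32, so ||u'||_L² = 7*sqrt(6)*π/8.
Ratio ||u||_L² / ||u'||_L² = 2/(3*π).
Sharp Poincaré constant on H^1_0(0, 4/3) is C_P = L/π = 4/(3*π), achieved by sin(3*π/4·x).
This is the k = 2 harmonic; the ratio L/(kπ) is strictly less than C_P = L/π, consistent with the sharp inequality ||u||_L² ≤ C_P ||u'||_L².


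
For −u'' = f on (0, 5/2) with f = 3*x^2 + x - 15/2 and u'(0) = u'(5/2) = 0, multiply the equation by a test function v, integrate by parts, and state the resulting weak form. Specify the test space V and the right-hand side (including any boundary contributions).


V = H^1(0, 5/2) (no boundary constraint on v; u is determined up to an additive constant); weak form: ∫_0^5/2 u'v' dx = ∫_0^5/2 (3*x^2 + x - 15/2) v dx for all v ∈ V.

Multiply both sides by a test function v and integrate from 0 to 5/2:
  ∫_0^5/2 −u''(x) v(x) dx = ∫_0^5/2 f(x) v(x) dx.
Integrate the LHS by parts once:
  ∫_0^5/2 −u'' v dx = −[u'(x) v(x)]_0^5/2 + ∫_0^5/2 u'(x) v'(x) dx.
Thus ∫_0^5/2 u'(x) v'(x) dx = ∫_0^5/2 f(x) v(x) dx + [u'(x) v(x)]_0^5/2.
Choose V so that boundary terms are either known or forced to vanish.
u has homogeneous Neumann: u'(0) = u'(5/2) = 0. So [u' v]_0^5/2 = 0·v(5/2) − 0·v(0) = 0 for any v; take V = H^1(0, 5/2).
Weak formulation: find u (satisfying any essential BC) such that ∫_0^5/2 u'(x) v'(x) dx = ∫_0^5/2 f v dx for all v ∈ V (homogeneous Neumann, so boundary terms vanish).
Substituting f(x) = 3*x^2 + x - 15/2, the right-hand side is ∫_0^5/2 (3*x^2 + x - 15/2) v dx.
Compatibility check (pure Neumann): taking v ≡ 1 ∈ V gives 0 = ∫_0^5/2 f dx + (0) − (0), i.e. ∫_0^5/2 f dx must equal u'(0) − u'(5/2) = 0. Indeed ∫_0^5/2 (3*x^2 + x - 15/2) dx = 0, so the data are compatible. The solution is then unique only up to an additive constant (fix it e.g. by requiring ∫_0^5/2 u dx = 0).


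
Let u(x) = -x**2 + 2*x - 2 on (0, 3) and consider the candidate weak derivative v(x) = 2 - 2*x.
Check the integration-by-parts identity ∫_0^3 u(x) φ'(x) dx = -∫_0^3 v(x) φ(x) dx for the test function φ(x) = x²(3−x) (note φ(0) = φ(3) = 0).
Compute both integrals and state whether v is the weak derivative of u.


LHS = 54/5, RHS = 54/5. Yes, v = u' weakly.

u(x) = -x**2 + 2*x - 2, classical derivative u'(x) = 2 - 2*x.
φ(x) = x²(3−x), so φ'(x) = 3*x*(2 - x).
Note φ(0) = φ(3) = 0, so the boundary term u·φ vanishes.
LHS = ∫_0^3 u(x) φ'(x) dx = ∫_0^3 (3*x^4 - 12*x^3 + 18*x^2 - 12*x) dx. Term by term:
  ∫_0^3 3*x^4 dx = 729/5;  ∫_0^3 -12*x^3 dx = -243;  ∫_0^3 18*x^2 dx = 162;
  ∫_0^3 -12*x dx = -54.
Sum: 729/5 − 243 + 162 − 54 = 54/5.
So LHS = 54/5.
∫_0^3 v(x) φ(x) dx = ∫_0^3 (2*x^4 - 8*x^3 + 6*x^2) dx. Term by term:
  ∫_0^3 2*x^4 dx = 486/5;  ∫_0^3 -8*x^3 dx = -162;  ∫_0^3 6*x^2 dx = 54.
Sum: 486/5 − 162 + 54 = -54/5.
So RHS = -∫_0^3 v(x) φ(x) dx = 54/5.
LHS = RHS, so the identity holds for this test φ.
Moreover u is smooth here and v(x) = u'(x) = 2 - 2*x pointwise, so the identity holds for every test function. Hence v is the weak derivative of u.


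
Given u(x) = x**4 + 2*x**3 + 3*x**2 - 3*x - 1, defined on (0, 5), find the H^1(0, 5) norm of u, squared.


||u||_{H^1}^2 = 56471150/63

The H^1 norm (squared) on an interval (0, L) is
  ||u||_{H^1}^2 = ∫_0^L u(x)^2 dx + ∫_0^L u'(x)^2 dx.
Compute u'(x) = 4*x**3 + 6*x**2 + 6*x - 3.
Then u(x)^2 = x**8 + 4*x**7 + 10*x**6 + 6*x**5 - 5*x**4 - 22*x**3 + 3*x**2 + 6*x + 1 and u'(x)^2 = 16*x**6 + 48*x**5 + 84*x**4 + 48*x**3 - 36*x + 9.
Integrate each monomial from 0 to 5 using ∫_0^5 c·x^n dx = c·5^(n+1)/(n+1):
  ∫_0^5 u(x)^2 dx = ∫_0^5 (x^8 + 4*x^7 + 10*x^6 + 6*x^5 - 5*x^4 - 22*x^3 + 3*x^2 + 6*x + 1) dx. Term by term:
    ∫_0^5 x^8 dx = 1953125/9;  ∫_0^5 4*x^7 dx = 390625/2;  ∫_0^5 10*x^6 dx = 781250/7;
    ∫_0^5 6*x^5 dx = 15625;  ∫_0^5 -5*x^4 dx = -3125;  ∫_0^5 -22*x^3 dx = -6875/2;
    ∫_0^5 3*x^2 dx = 125;  ∫_0^5 6*x dx = 75;  ∫_0^5 1 dx = 5.
  Sum: 1953125/9 + 390625/2 + 781250/7 + 15625 − 3125 − 6875/2 + 125 + 75 + 5 = 33591665/63.
  ∫_0^5 u'(x)^2 dx = ∫_0^5 (16*x^6 + 48*x^5 + 84*x^4 + 48*x^3 - 36*x + 9) dx. Term by term:
    ∫_0^5 16*x^6 dx = 1250000/7;  ∫_0^5 48*x^5 dx = 125000;  ∫_0^5 84*x^4 dx = 52500;
    ∫_0^5 48*x^3 dx = 7500;  ∫_0^5 -36*x dx = -450;  ∫_0^5 9 dx = 45.
  Sum: 1250000/7 + 125000 + 52500 + 7500 − 450 + 45 = 2542165/7.
Adding: ||u||_{H^1}^2 = 33591665/63 + 2542165/7 = 56471150/63.


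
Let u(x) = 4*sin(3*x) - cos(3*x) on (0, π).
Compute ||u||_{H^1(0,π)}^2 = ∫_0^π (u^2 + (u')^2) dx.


||u||_{H^1(0,π)}^2 = 85*π

u'(x) = 3*sin(3*x) + 12*cos(3*x).
Expand u² and (u')² and integrate term by term on (0, π), using: for integers n ≥ 1, ∫_0^π sin²(nx) dx = ∫_0^π cos²(nx) dx = π/2; for n ≠ n', ∫_0^π sin(nx)sin(n'x) dx = ∫_0^π cos(nx)cos(n'x) dx = 0; and by product-to-sum, ∫_0^π sin(nx)cos(n'x) dx = ½∫_0^π [sin((n+n')x) + sin((n−n')x)] dx, which is 0 when n+n' is even and 2n/(n²−n'²) when n+n' is odd (it need not vanish on (0, π)).
  u² squared terms: (-1)²·∫cos(3x)² dx = 1·π/2 = π/2;  (4)²·∫sin(3x)² dx = 16·π/2 = 8*π.
  u² cross terms: 2·(-1)·(4)·∫cos(3x)·sin(3x) dx = -8·(0) = 0.
  So ∫_0^π u² dx = π/2 + 8*π + 0 = 17*π/2.
  (u')² squared terms: (3)²·∫sin(3x)² dx = 9·π/2 = 9*π/2;  (12)²·∫cos(3x)² dx = 144·π/2 = 72*π.
  (u')² cross terms: 2·(3)·(12)·∫sin(3x)·cos(3x) dx = 72·(0) = 0.
  So ∫_0^π (u')² dx = 9*π/2 + 72*π + 0 = 153*π/2.
||u||_{H^1}^2 = (17*π/2) + (153*π/2) = 85*π.
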